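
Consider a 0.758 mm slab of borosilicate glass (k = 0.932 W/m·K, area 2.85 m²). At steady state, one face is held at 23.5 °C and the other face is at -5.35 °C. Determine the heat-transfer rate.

Q = kA·ΔT/L = 0.932 × 2.85 × |23.5 °C − -5.35 °C| / 7.58×10^-4 = 1.01×10^5 W

Q = 101 kW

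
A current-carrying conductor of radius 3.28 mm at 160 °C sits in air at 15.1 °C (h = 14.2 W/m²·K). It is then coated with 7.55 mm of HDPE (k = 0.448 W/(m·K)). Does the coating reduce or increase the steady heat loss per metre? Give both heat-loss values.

Critical radius for a cylinder: r_cr = k/h = 0.0315 m = 3.15 cm.
Outer radius after coating: r₂ = 0.00328 + 0.00755 = 0.01083 m.
Since r₁ < r_cr and r₂ ≤ r_cr, the coating moves toward the maximum at r_cr — heat loss rises.
Bare: R = 1/(2πr₁h) = 3.417 m·K/W; Q = 144.9/3.417 = 42.4 W/m.
Coated: R = R_cond + R_conv = 1.459 m·K/W; Q = 144.9/1.459 = 99.3 W/m.

increases: 42.4 → 99.3 W/m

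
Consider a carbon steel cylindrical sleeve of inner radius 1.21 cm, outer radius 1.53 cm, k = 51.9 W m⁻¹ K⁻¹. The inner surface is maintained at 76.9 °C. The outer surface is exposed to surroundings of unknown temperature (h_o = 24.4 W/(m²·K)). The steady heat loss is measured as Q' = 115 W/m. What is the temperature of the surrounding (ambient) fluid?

Sum the resistances:
  R'_carbon steel = ln(0.0153/0.0121)/(2πk) = 0.2346/(2π·51.9) = 7.196×10^-4 m·K/W
  R'_conv,out = 1/(2πr h) = 1/(2π·0.0153·24.4) = 0.4263 m·K/W
ΣR = 0.4270 m·K/W
ΔT = Q'·ΣR = 115 × 0.4270 = 49.10 K
Heat flows outward, so T_out = T_in − ΔT = 76.9 − 49.10 = 27.8 °C

T_out = 27.8 °C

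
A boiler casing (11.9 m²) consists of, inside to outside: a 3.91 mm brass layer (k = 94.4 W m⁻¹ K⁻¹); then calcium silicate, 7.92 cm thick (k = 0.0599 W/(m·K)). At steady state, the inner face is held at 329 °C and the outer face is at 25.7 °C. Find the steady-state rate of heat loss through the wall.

Series thermal resistances, inner to outer:
  R_brass = L/(kA) = 0.00391/(94.4·11.9) = 3.481×10^-6 K/W
  R_calcium silicate = L/(kA) = 0.0792/(0.0599·11.9) = 0.1111 K/W
ΣR = 3.481×10^-6 + 0.1111 = 0.1111 K/W
Q = ΔT/ΣR = (329 °C − 25.7 °C)/0.1111 = 2730 W

Q = 2730 W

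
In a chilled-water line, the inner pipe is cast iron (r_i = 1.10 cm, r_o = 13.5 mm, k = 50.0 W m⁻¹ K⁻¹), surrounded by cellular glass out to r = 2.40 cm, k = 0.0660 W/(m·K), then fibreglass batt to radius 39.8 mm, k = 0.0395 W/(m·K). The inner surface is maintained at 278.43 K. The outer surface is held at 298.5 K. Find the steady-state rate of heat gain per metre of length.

Q' = 5.86 W/m

Treat each layer as a resistance in series:
  R'_cast iron = ln(0.0135/0.0110)/(2πk) = 0.2048/(2π·50.0) = 6.519×10^-4 m·K/W
  R'_cellular glass = ln(0.0240/0.0135)/(2πk) = 0.5754/(2π·0.0660) = 1.387 m·K/W
  R'_fibreglass batt = ln(0.0398/0.0240)/(2πk) = 0.5058/(2π·0.0395) = 2.038 m·K/W
ΣR = 6.519×10^-4 + 1.387 + 2.038 = 3.426 m·K/W
Q' = ΔT/ΣR = (278.43 K − 298.5 K)/3.426 = -5.86 W/m
(Negative Q' ⇒ heat flows inward; heat gain = 5.86 W/m.)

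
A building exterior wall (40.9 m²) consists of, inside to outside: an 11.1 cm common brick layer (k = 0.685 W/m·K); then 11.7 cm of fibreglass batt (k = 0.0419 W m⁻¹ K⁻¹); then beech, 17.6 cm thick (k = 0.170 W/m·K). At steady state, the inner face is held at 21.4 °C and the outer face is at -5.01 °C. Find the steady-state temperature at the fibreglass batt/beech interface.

Treat each layer as a resistance in series:
  R_common brick = L/(kA) = 0.111/(0.685·40.9) = 0.003962 K/W
  R_fibreglass batt = L/(kA) = 0.117/(0.0419·40.9) = 0.06827 K/W
  R_beech = L/(kA) = 0.176/(0.170·40.9) = 0.02531 K/W
ΣR = 0.003962 + 0.06827 + 0.02531 = 0.09754 K/W
Q = ΔT/ΣR = (21.4 °C − -5.01 °C)/0.09754 = 270.8 W
From the inner boundary to the fibreglass batt/beech interface, ΣR_partial = 0.07223 K/W.
T_interface = T_in − Q·ΣR_partial = 21.4 °C − (270.8)(0.07223) = 1.84 °C

T = 1.84 °C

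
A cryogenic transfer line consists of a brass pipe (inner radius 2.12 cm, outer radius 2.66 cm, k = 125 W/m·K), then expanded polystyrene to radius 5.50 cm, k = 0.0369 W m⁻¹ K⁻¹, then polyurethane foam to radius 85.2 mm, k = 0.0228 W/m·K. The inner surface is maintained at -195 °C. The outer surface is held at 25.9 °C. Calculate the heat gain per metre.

Series thermal resistances, inner to outer:
  R'_brass = ln(0.0266/0.0212)/(2πk) = 0.2269/(2π·125) = 2.889×10^-4 m·K/W
  R'_expanded polystyrene = ln(0.0550/0.0266)/(2πk) = 0.7264/(2π·0.0369) = 3.133 m·K/W
  R'_polyurethane foam = ln(0.0852/0.0550)/(2πk) = 0.4377/(2π·0.0228) = 3.055 m·K/W
ΣR = 2.889×10^-4 + 3.133 + 3.055 = 6.188 m·K/W
Q' = ΔT/ΣR = (-195 °C − 25.9 °C)/6.188 = -35.7 W/m
(Negative Q' ⇒ heat flows inward; heat gain = 35.7 W/m.)

Q' = 35.7 W/m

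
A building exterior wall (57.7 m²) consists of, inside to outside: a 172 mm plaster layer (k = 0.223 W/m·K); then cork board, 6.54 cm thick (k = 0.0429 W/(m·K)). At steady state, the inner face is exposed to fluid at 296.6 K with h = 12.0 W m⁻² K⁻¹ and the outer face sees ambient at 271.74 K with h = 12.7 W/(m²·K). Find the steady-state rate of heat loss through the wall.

Q = 584 W

Series thermal resistances, inner to outer:
  R_conv,in = 1/(hA) = 1/(12.0·57.7) = 0.001444 K/W
  R_plaster = L/(kA) = 0.172/(0.223·57.7) = 0.01337 K/W
  R_cork board = L/(kA) = 0.0654/(0.0429·57.7) = 0.02642 K/W
  R_conv,out = 1/(hA) = 1/(12.7·57.7) = 0.001365 K/W
ΣR = 0.001444 + 0.01337 + 0.02642 + 0.001365 = 0.04260 K/W
Q = ΔT/ΣR = (296.6 K − 271.74 K)/0.04260 = 584 W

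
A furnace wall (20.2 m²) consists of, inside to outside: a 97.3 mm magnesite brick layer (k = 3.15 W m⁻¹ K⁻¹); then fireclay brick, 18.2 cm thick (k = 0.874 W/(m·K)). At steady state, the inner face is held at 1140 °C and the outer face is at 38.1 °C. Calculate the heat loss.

Q = 93.1 kW

Series thermal resistances, inner to outer:
  R_magnesite brick = L/(kA) = 0.0973/(3.15·20.2) = 0.001529 K/W
  R_fireclay brick = L/(kA) = 0.182/(0.874·20.2) = 0.01031 K/W
ΣR = 0.001529 + 0.01031 = 0.01184 K/W
Q = ΔT/ΣR = (1140 °C − 38.1 °C)/0.01184 = 93100 W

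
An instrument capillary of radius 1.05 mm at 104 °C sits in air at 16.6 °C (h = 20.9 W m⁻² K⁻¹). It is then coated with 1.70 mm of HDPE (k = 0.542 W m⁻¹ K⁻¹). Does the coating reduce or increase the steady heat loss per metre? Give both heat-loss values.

Critical radius for a cylinder: r_cr = k/h = 0.0259 m = 2.59 cm.
Outer radius after coating: r₂ = 0.00105 + 0.00170 = 0.00275 m.
Since r₁ < r_cr and r₂ ≤ r_cr, the coating moves toward the maximum at r_cr — heat loss rises.
Bare: R = 1/(2πr₁h) = 7.252 m·K/W; Q = 87.4/7.252 = 12.1 W/m.
Coated: R = R_cond + R_conv = 3.052 m·K/W; Q = 87.4/3.052 = 28.6 W/m.

increases: 12.1 → 28.6 W/m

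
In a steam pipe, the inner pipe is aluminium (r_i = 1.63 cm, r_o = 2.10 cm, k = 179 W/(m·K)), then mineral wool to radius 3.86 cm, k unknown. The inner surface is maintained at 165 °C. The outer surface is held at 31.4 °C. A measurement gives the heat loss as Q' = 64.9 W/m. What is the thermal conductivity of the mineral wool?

k = 0.0471 W/m·K

ΣR = ΔT/Q' = |165 − 31.4|/64.9 = 2.059 m·K/W
Known resistances:
  R'_aluminium = ln(0.0210/0.0163)/(2πk) = 0.2534/(2π·179) = 2.253×10^-4 m·K/W
R_mineral wool = ΣR − ΣR_known = 2.059 − 2.253×10^-4 = 2.059 m·K/W
ln(r₂/r₁)/(2πk) = 2.059 ⇒ k = 0.6087/(2π·2.059) = 0.0471 W/m·K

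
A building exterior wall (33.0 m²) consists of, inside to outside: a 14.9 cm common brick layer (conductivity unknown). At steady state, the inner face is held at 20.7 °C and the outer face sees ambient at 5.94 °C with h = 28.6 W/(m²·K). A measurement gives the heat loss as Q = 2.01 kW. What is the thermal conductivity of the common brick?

ΣR = ΔT/Q = |20.7 − 5.94|/2010 = 0.007343 K/W
Known resistances:
  R_conv,out = 1/(hA) = 1/(28.6·33.0) = 0.001060 K/W
R_common brick = ΣR − ΣR_known = 0.007343 − 0.001060 = 0.006283 K/W
L/(kA) = 0.006283 ⇒ k = 0.149/(0.006283·33.0) = 0.719 W/m·K

k = 0.719 W/m·K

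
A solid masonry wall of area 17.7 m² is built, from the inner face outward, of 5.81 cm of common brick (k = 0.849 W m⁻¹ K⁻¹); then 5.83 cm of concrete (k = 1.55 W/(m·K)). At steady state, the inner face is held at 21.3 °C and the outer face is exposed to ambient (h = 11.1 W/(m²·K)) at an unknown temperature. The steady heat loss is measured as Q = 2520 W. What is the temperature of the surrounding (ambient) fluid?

T_out = -6.62 °C

Sum the resistances:
  R_common brick = L/(kA) = 0.0581/(0.849·17.7) = 0.003866 K/W
  R_concrete = L/(kA) = 0.0583/(1.55·17.7) = 0.002125 K/W
  R_conv,out = 1/(hA) = 1/(11.1·17.7) = 0.005090 K/W
ΣR = 0.01108 K/W
ΔT = Q·ΣR = 2520 × 0.01108 = 27.92 K
Heat flows outward, so T_out = T_in − ΔT = 21.3 − 27.92 = -6.62 °C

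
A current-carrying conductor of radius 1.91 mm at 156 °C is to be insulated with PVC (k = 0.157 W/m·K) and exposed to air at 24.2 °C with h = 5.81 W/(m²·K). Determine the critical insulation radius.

r_cr = 2.70 cm

For a cylinder, r_cr = k_ins/h = 0.157/5.81 = 0.0270 m = 2.70 cm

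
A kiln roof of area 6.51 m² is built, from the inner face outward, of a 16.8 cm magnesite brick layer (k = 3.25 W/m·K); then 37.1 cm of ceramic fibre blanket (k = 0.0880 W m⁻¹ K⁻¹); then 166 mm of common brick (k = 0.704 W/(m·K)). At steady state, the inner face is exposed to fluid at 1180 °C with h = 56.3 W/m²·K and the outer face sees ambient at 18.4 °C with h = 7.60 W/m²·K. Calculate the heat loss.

Treat each layer as a resistance in series:
  R_conv,in = 1/(hA) = 1/(56.3·6.51) = 0.002728 K/W
  R_magnesite brick = L/(kA) = 0.168/(3.25·6.51) = 0.007940 K/W
  R_ceramic fibre blanket = L/(kA) = 0.371/(0.0880·6.51) = 0.6476 K/W
  R_common brick = L/(kA) = 0.166/(0.704·6.51) = 0.03622 K/W
  R_conv,out = 1/(hA) = 1/(7.60·6.51) = 0.02021 K/W
ΣR = 0.002728 + 0.007940 + 0.6476 + 0.03622 + 0.02021 = 0.7147 K/W
Q = ΔT/ΣR = (1180 °C − 18.4 °C)/0.7147 = 1630 W

Q = 1630 W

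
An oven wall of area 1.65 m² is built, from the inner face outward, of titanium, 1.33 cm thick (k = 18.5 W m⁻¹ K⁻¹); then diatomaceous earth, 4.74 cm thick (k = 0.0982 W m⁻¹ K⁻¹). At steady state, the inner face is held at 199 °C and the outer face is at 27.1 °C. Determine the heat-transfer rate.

Q = 587 W

Resistance network (inner→outer):
  R_titanium = L/(kA) = 0.0133/(18.5·1.65) = 4.357×10^-4 K/W
  R_diatomaceous earth = L/(kA) = 0.0474/(0.0982·1.65) = 0.2925 K/W
ΣR = 4.357×10^-4 + 0.2925 = 0.2929 K/W
Q = ΔT/ΣR = (199 °C − 27.1 °C)/0.2929 = 587 W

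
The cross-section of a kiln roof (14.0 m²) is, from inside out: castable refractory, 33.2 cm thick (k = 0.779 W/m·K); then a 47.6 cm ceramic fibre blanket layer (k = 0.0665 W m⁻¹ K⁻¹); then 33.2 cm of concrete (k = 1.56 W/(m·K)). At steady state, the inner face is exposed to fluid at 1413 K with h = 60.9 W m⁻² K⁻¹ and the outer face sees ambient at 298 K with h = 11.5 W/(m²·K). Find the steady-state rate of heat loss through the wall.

Q = 1980 W

Resistance network (inner→outer):
  R_conv,in = 1/(hA) = 1/(60.9·14.0) = 0.001173 K/W
  R_castable refractory = L/(kA) = 0.332/(0.779·14.0) = 0.03044 K/W
  R_ceramic fibre blanket = L/(kA) = 0.476/(0.0665·14.0) = 0.5113 K/W
  R_concrete = L/(kA) = 0.332/(1.56·14.0) = 0.01520 K/W
  R_conv,out = 1/(hA) = 1/(11.5·14.0) = 0.006211 K/W
ΣR = 0.001173 + 0.03044 + 0.5113 + 0.01520 + 0.006211 = 0.5643 K/W
Q = ΔT/ΣR = (1413 K − 298 K)/0.5643 = 1980 W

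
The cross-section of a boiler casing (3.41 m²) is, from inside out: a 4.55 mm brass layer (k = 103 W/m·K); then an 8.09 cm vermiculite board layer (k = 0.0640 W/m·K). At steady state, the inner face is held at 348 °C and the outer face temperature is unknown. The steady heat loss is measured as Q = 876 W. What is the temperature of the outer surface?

Sum the resistances:
  R_brass = L/(kA) = 0.00455/(103·3.41) = 1.295×10^-5 K/W
  R_vermiculite board = L/(kA) = 0.0809/(0.0640·3.41) = 0.3707 K/W
ΣR = 0.3707 K/W
ΔT = Q·ΣR = 876 × 0.3707 = 324.7 K
Heat flows outward, so T_out = T_in − ΔT = 348 − 324.7 = 23.3 °C

T_out = 23.3 °C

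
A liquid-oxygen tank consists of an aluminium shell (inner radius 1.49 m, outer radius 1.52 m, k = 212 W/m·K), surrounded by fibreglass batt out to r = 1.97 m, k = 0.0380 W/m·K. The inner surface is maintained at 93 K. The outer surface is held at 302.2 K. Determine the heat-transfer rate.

Q = 665 W

Treat each layer as a resistance in series:
  R_aluminium = (1/1.49 − 1/1.52)/(4πk) = 0.01325/(4π·212) = 4.972×10^-6 K/W
  R_fibreglass batt = (1/1.52 − 1/1.97)/(4πk) = 0.1503/(4π·0.0380) = 0.3147 K/W
ΣR = 4.972×10^-6 + 0.3147 = 0.3147 K/W
Q = ΔT/ΣR = (93 K − 302.2 K)/0.3147 = -665 W
(Negative Q ⇒ heat flows inward; heat gain = 665 W.)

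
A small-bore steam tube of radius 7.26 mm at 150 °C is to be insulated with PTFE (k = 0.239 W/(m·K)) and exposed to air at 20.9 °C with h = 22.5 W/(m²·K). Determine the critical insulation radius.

r_cr = 1.06 cm

For a cylinder, r_cr = k_ins/h = 0.239/22.5 = 0.0106 m = 1.06 cm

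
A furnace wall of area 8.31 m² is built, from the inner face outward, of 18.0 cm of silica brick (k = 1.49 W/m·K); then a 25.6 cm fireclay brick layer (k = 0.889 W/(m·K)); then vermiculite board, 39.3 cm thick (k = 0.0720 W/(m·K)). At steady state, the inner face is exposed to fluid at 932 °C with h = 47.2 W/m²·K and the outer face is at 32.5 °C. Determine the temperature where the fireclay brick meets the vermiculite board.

Resistance network (inner→outer):
  R_conv,in = 1/(hA) = 1/(47.2·8.31) = 0.002550 K/W
  R_silica brick = L/(kA) = 0.180/(1.49·8.31) = 0.01454 K/W
  R_fireclay brick = L/(kA) = 0.256/(0.889·8.31) = 0.03465 K/W
  R_vermiculite board = L/(kA) = 0.393/(0.0720·8.31) = 0.6568 K/W
ΣR = 0.002550 + 0.01454 + 0.03465 + 0.6568 = 0.7085 K/W
Q = ΔT/ΣR = (932 °C − 32.5 °C)/0.7085 = 1270 W
From the inner boundary to the fireclay brick/vermiculite board interface, ΣR_partial = 0.05174 K/W.
T_interface = T_in − Q·ΣR_partial = 932 °C − (1270)(0.05174) = 866 °C

T = 866 °C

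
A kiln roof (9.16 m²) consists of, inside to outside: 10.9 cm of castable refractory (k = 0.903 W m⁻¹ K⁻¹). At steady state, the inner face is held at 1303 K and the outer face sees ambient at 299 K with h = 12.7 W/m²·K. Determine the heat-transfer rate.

Q = 46100 W

Resistance network (inner→outer):
  R_castable refractory = L/(kA) = 0.109/(0.903·9.16) = 0.01318 K/W
  R_conv,out = 1/(hA) = 1/(12.7·9.16) = 0.008596 K/W
ΣR = 0.01318 + 0.008596 = 0.02178 K/W
Q = ΔT/ΣR = (1303 K − 299 K)/0.02178 = 46100 W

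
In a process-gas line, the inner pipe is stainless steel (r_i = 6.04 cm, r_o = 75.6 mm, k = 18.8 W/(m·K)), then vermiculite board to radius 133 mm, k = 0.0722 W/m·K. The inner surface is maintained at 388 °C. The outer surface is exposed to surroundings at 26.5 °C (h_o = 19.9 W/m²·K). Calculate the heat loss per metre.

Resistance network (inner→outer):
  R'_stainless steel = ln(0.0756/0.0604)/(2πk) = 0.2245/(2π·18.8) = 0.001900 m·K/W
  R'_vermiculite board = ln(0.133/0.0756)/(2πk) = 0.5649/(2π·0.0722) = 1.245 m·K/W
  R'_conv,out = 1/(2πr h) = 1/(2π·0.133·19.9) = 0.06013 m·K/W
ΣR = 0.001900 + 1.245 + 0.06013 = 1.307 m·K/W
Q' = ΔT/ΣR = (388 °C − 26.5 °C)/1.307 = 277 W/m

Q' = 277 W/m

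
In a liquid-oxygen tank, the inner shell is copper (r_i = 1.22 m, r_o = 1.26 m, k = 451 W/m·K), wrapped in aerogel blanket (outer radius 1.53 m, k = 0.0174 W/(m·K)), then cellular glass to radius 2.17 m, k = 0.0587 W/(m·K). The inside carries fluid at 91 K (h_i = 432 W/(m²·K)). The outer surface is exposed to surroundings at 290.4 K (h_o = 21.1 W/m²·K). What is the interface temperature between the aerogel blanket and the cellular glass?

T = 232.5 K

Resistance network (inner→outer):
  R_conv,in = 1/(4πr²h) = 1/(4π·1.22²·432) = 1.238×10^-4 K/W
  R_copper = (1/1.22 − 1/1.26)/(4πk) = 0.02602/(4π·451) = 4.591×10^-6 K/W
  R_aerogel blanket = (1/1.26 − 1/1.53)/(4πk) = 0.1401/(4π·0.0174) = 0.6405 K/W
  R_cellular glass = (1/1.53 − 1/2.17)/(4πk) = 0.1928/(4π·0.0587) = 0.2613 K/W
  R_conv,out = 1/(4πr²h) = 1/(4π·2.17²·21.1) = 8.009×10^-4 K/W
ΣR = 1.238×10^-4 + 4.591×10^-6 + 0.6405 + 0.2613 + 8.009×10^-4 = 0.9027 K/W
Q = ΔT/ΣR = (91 K − 290.4 K)/0.9027 = -220.9 W
From the inner boundary to the aerogel blanket/cellular glass interface, ΣR_partial = 0.6406 K/W.
T_interface = T_in − Q·ΣR_partial = 91 K − (-220.9)(0.6406) = 232.5 K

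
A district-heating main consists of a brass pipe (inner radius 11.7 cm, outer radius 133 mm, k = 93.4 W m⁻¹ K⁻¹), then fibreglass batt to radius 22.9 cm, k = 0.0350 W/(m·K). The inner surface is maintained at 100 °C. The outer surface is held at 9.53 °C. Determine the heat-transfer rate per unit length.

Series thermal resistances, inner to outer:
  R'_brass = ln(0.133/0.117)/(2πk) = 0.1282/(2π·93.4) = 2.184×10^-4 m·K/W
  R'_fibreglass batt = ln(0.229/0.133)/(2πk) = 0.5434/(2π·0.0350) = 2.471 m·K/W
ΣR = 2.184×10^-4 + 2.471 = 2.471 m·K/W
Q' = ΔT/ΣR = (100 °C − 9.53 °C)/2.471 = 36.6 W/m

Q' = 36.6 W/m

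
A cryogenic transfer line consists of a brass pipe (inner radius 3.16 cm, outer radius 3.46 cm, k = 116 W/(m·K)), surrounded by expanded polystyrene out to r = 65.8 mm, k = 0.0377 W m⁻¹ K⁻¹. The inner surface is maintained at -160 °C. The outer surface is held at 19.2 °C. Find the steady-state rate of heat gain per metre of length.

Series thermal resistances, inner to outer:
  R'_brass = ln(0.0346/0.0316)/(2πk) = 0.09070/(2π·116) = 1.244×10^-4 m·K/W
  R'_expanded polystyrene = ln(0.0658/0.0346)/(2πk) = 0.6428/(2π·0.0377) = 2.714 m·K/W
ΣR = 1.244×10^-4 + 2.714 = 2.714 m·K/W
Q' = ΔT/ΣR = (-160 °C − 19.2 °C)/2.714 = -66.0 W/m
(Negative Q' ⇒ heat flows inward; heat gain = 66.0 W/m.)

Q' = 66.0 W/m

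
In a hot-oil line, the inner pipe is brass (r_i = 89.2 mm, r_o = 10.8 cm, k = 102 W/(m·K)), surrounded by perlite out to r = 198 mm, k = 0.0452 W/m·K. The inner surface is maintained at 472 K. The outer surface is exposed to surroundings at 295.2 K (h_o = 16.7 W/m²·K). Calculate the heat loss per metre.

Q' = 81.0 W/m

Resistance network (inner→outer):
  R'_brass = ln(0.108/0.0892)/(2πk) = 0.1913/(2π·102) = 2.984×10^-4 m·K/W
  R'_perlite = ln(0.198/0.108)/(2πk) = 0.6061/(2π·0.0452) = 2.134 m·K/W
  R'_conv,out = 1/(2πr h) = 1/(2π·0.198·16.7) = 0.04813 m·K/W
ΣR = 2.984×10^-4 + 2.134 + 0.04813 = 2.182 m·K/W
Q' = ΔT/ΣR = (472 K − 295.2 K)/2.182 = 81.0 W/m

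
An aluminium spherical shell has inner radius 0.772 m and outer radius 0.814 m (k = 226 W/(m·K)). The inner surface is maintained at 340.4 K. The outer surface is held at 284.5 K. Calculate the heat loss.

Q = 2380 kW

Q = 4πk·ΔT/(1/r₁ − 1/r₂) = 4π × 226 × 55.9 / (1/0.772 − 1/0.814) = 2.38×10^6 W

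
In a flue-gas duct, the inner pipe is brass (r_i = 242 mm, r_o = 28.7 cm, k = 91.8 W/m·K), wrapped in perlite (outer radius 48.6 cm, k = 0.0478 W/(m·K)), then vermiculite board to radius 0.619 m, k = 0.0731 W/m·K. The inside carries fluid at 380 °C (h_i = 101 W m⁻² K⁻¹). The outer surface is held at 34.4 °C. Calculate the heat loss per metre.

Q' = 151 W/m

Treat each layer as a resistance in series:
  R'_conv,in = 1/(2πr h) = 1/(2π·0.242·101) = 0.006512 m·K/W
  R'_brass = ln(0.287/0.242)/(2πk) = 0.1705/(2π·91.8) = 2.957×10^-4 m·K/W
  R'_perlite = ln(0.486/0.287)/(2πk) = 0.5267/(2π·0.0478) = 1.754 m·K/W
  R'_vermiculite board = ln(0.619/0.486)/(2πk) = 0.2419/(2π·0.0731) = 0.5267 m·K/W
ΣR = 0.006512 + 2.957×10^-4 + 1.754 + 0.5267 = 2.288 m·K/W
Q' = ΔT/ΣR = (380 °C − 34.4 °C)/2.288 = 151 W/m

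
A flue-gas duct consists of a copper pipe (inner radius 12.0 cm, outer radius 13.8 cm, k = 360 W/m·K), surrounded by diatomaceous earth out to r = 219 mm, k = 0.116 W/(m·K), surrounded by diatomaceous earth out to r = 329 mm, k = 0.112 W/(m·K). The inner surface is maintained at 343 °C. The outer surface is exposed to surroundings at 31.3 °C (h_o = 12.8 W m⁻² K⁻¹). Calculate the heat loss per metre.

Q' = 249 W/m

Series thermal resistances, inner to outer:
  R'_copper = ln(0.138/0.120)/(2πk) = 0.1398/(2π·360) = 6.179×10^-5 m·K/W
  R'_diatomaceous earth = ln(0.219/0.138)/(2πk) = 0.4618/(2π·0.116) = 0.6336 m·K/W
  R'_diatomaceous earth = ln(0.329/0.219)/(2πk) = 0.4070/(2π·0.112) = 0.5783 m·K/W
  R'_conv,out = 1/(2πr h) = 1/(2π·0.329·12.8) = 0.03779 m·K/W
ΣR = 6.179×10^-5 + 0.6336 + 0.5783 + 0.03779 = 1.250 m·K/W
Q' = ΔT/ΣR = (343 °C − 31.3 °C)/1.250 = 249 W/m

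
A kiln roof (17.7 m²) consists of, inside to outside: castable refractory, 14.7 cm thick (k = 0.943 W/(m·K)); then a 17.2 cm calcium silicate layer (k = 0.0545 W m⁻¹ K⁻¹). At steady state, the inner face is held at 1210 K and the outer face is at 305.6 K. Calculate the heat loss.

Resistance network (inner→outer):
  R_castable refractory = L/(kA) = 0.147/(0.943·17.7) = 0.008807 K/W
  R_calcium silicate = L/(kA) = 0.172/(0.0545·17.7) = 0.1783 K/W
ΣR = 0.008807 + 0.1783 = 0.1871 K/W
Q = ΔT/ΣR = (1210 K − 305.6 K)/0.1871 = 4830 W

Q = 4.83 kW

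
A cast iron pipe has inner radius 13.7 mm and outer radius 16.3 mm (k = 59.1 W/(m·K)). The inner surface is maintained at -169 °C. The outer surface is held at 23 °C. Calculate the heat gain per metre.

Q' = 2πk·ΔT/ln(r₂/r₁) = 2π × 59.1 × 192 / ln(0.0163/0.0137) = 4.10×10^5 W/m

Q' = 4.10×10^5 W/m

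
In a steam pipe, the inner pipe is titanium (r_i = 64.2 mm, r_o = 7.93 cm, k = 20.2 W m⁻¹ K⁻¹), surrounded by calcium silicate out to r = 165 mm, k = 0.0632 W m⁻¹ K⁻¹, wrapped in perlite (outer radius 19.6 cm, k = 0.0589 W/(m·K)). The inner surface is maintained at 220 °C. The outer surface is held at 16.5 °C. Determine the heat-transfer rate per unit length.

Q' = 88.0 W/m

Series thermal resistances, inner to outer:
  R'_titanium = ln(0.0793/0.0642)/(2πk) = 0.2112/(2π·20.2) = 0.001664 m·K/W
  R'_calcium silicate = ln(0.165/0.0793)/(2πk) = 0.7327/(2π·0.0632) = 1.845 m·K/W
  R'_perlite = ln(0.196/0.165)/(2πk) = 0.1722/(2π·0.0589) = 0.4652 m·K/W
ΣR = 0.001664 + 1.845 + 0.4652 = 2.312 m·K/W
Q' = ΔT/ΣR = (220 °C − 16.5 °C)/2.312 = 88.0 W/m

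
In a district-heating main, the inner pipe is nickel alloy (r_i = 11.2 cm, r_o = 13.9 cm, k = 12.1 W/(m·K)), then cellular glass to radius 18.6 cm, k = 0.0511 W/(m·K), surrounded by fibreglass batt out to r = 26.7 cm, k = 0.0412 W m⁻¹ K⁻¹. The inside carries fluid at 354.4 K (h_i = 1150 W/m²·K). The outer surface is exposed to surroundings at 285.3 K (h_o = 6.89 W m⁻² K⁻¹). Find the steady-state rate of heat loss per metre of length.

Treat each layer as a resistance in series:
  R'_conv,in = 1/(2πr h) = 1/(2π·0.112·1150) = 0.001236 m·K/W
  R'_nickel alloy = ln(0.139/0.112)/(2πk) = 0.2160/(2π·12.1) = 0.002841 m·K/W
  R'_cellular glass = ln(0.186/0.139)/(2πk) = 0.2913/(2π·0.0511) = 0.9072 m·K/W
  R'_fibreglass batt = ln(0.267/0.186)/(2πk) = 0.3615/(2π·0.0412) = 1.396 m·K/W
  R'_conv,out = 1/(2πr h) = 1/(2π·0.267·6.89) = 0.08651 m·K/W
ΣR = 0.001236 + 0.002841 + 0.9072 + 1.396 + 0.08651 = 2.394 m·K/W
Q' = ΔT/ΣR = (354.4 K − 285.3 K)/2.394 = 28.9 W/m

Q' = 28.9 W/m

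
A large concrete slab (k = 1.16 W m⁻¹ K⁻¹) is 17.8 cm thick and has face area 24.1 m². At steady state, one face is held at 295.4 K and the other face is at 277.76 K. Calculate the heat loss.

Q = kA·ΔT/L = 1.16 × 24.1 × |295.4 K − 277.76 K| / 0.178 = 2770 W

Q = 2770 W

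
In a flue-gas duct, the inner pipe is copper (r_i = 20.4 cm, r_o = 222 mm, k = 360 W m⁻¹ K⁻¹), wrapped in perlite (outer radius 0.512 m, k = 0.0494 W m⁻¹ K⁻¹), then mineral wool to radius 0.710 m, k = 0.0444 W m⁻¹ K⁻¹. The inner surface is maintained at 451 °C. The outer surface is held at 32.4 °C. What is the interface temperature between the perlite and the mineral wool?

T = 159 °C

Series thermal resistances, inner to outer:
  R'_copper = ln(0.222/0.204)/(2πk) = 0.08456/(2π·360) = 3.738×10^-5 m·K/W
  R'_perlite = ln(0.512/0.222)/(2πk) = 0.8356/(2π·0.0494) = 2.692 m·K/W
  R'_mineral wool = ln(0.710/0.512)/(2πk) = 0.3269/(2π·0.0444) = 1.172 m·K/W
ΣR = 3.738×10^-5 + 2.692 + 1.172 = 3.864 m·K/W
Q' = ΔT/ΣR = (451 °C − 32.4 °C)/3.864 = 108.3 W/m
From the inner boundary to the perlite/mineral wool interface, ΣR_partial = 2.692 m·K/W.
T_interface = T_in − Q'·ΣR_partial = 451 °C − (108.3)(2.692) = 159 °C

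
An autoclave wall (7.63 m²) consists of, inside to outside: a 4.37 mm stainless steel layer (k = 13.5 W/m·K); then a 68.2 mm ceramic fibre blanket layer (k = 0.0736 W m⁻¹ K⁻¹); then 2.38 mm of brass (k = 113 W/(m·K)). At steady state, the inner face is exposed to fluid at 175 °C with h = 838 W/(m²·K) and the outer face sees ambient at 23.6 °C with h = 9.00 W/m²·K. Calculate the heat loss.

Q = 1110 W

Treat each layer as a resistance in series:
  R_conv,in = 1/(hA) = 1/(838·7.63) = 1.564×10^-4 K/W
  R_stainless steel = L/(kA) = 0.00437/(13.5·7.63) = 4.243×10^-5 K/W
  R_ceramic fibre blanket = L/(kA) = 0.0682/(0.0736·7.63) = 0.1214 K/W
  R_brass = L/(kA) = 0.00238/(113·7.63) = 2.760×10^-6 K/W
  R_conv,out = 1/(hA) = 1/(9.00·7.63) = 0.01456 K/W
ΣR = 1.564×10^-4 + 4.243×10^-5 + 0.1214 + 2.760×10^-6 + 0.01456 = 0.1362 K/W
Q = ΔT/ΣR = (175 °C − 23.6 °C)/0.1362 = 1110 W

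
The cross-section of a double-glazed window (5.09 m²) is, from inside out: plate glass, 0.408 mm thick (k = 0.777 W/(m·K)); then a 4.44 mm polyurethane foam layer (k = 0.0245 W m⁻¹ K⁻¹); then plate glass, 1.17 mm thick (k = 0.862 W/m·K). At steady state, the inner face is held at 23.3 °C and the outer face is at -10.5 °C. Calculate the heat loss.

Treat each layer as a resistance in series:
  R_plate glass = L/(kA) = 4.08×10^-4/(0.777·5.09) = 1.032×10^-4 K/W
  R_polyurethane foam = L/(kA) = 0.00444/(0.0245·5.09) = 0.03560 K/W
  R_plate glass = L/(kA) = 0.00117/(0.862·5.09) = 2.667×10^-4 K/W
ΣR = 1.032×10^-4 + 0.03560 + 2.667×10^-4 = 0.03597 K/W
Q = ΔT/ΣR = (23.3 °C − -10.5 °C)/0.03597 = 940 W

Q = 940 W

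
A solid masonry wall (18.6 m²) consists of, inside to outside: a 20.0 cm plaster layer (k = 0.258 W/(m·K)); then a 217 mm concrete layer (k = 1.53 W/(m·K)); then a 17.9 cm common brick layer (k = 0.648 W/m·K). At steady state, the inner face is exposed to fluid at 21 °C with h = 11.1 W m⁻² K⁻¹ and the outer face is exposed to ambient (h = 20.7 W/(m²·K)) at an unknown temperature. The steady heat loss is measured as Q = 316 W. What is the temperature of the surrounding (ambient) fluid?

Sum the resistances:
  R_conv,in = 1/(hA) = 1/(11.1·18.6) = 0.004844 K/W
  R_plaster = L/(kA) = 0.200/(0.258·18.6) = 0.04168 K/W
  R_concrete = L/(kA) = 0.217/(1.53·18.6) = 0.007625 K/W
  R_common brick = L/(kA) = 0.179/(0.648·18.6) = 0.01485 K/W
  R_conv,out = 1/(hA) = 1/(20.7·18.6) = 0.002597 K/W
ΣR = 0.07159 K/W
ΔT = Q·ΣR = 316 × 0.07159 = 22.62 K
Heat flows outward, so T_out = T_in − ΔT = 21 − 22.62 = -1.62 °C

T_out = -1.62 °C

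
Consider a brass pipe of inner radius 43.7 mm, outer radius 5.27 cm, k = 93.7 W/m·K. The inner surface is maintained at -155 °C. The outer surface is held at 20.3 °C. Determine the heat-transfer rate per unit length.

Q' = 2πk·ΔT/ln(r₂/r₁) = 2π × 93.7 × 175.3 / ln(0.0527/0.0437) = 5.51×10^5 W/m

Q' = 551 kW/m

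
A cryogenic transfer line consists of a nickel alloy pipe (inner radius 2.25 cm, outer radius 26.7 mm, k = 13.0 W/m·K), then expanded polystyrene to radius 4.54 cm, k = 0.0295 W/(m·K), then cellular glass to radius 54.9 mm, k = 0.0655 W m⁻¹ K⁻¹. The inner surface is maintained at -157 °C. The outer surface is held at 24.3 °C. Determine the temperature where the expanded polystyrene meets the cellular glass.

T = -0.9 °C

Resistance network (inner→outer):
  R'_nickel alloy = ln(0.0267/0.0225)/(2πk) = 0.1711/(2π·13.0) = 0.002095 m·K/W
  R'_expanded polystyrene = ln(0.0454/0.0267)/(2πk) = 0.5308/(2π·0.0295) = 2.864 m·K/W
  R'_cellular glass = ln(0.0549/0.0454)/(2πk) = 0.1900/(2π·0.0655) = 0.4617 m·K/W
ΣR = 0.002095 + 2.864 + 0.4617 = 3.328 m·K/W
Q' = ΔT/ΣR = (-157 °C − 24.3 °C)/3.328 = -54.48 W/m
From the inner boundary to the expanded polystyrene/cellular glass interface, ΣR_partial = 2.866 m·K/W.
T_interface = T_in − Q'·ΣR_partial = -157 °C − (-54.48)(2.866) = -0.9 °C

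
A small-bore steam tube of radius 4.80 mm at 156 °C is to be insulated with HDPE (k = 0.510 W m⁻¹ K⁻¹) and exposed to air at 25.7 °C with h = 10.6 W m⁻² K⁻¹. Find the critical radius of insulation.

For a cylinder, r_cr = k_ins/h = 0.510/10.6 = 0.0481 m = 4.81 cm

r_cr = 4.81 cm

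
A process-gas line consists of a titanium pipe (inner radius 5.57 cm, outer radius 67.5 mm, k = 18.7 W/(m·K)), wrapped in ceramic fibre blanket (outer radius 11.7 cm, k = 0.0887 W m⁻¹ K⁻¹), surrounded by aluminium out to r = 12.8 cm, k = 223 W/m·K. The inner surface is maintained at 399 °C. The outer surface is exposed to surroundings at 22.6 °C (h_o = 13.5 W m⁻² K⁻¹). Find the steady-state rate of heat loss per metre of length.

Resistance network (inner→outer):
  R'_titanium = ln(0.0675/0.0557)/(2πk) = 0.1921/(2π·18.7) = 0.001635 m·K/W
  R'_ceramic fibre blanket = ln(0.117/0.0675)/(2πk) = 0.5500/(2π·0.0887) = 0.9870 m·K/W
  R'_aluminium = ln(0.128/0.117)/(2πk) = 0.08986/(2π·223) = 6.413×10^-5 m·K/W
  R'_conv,out = 1/(2πr h) = 1/(2π·0.128·13.5) = 0.09210 m·K/W
ΣR = 0.001635 + 0.9870 + 6.413×10^-5 + 0.09210 = 1.081 m·K/W
Q' = ΔT/ΣR = (399 °C − 22.6 °C)/1.081 = 348 W/m

Q' = 348 W/m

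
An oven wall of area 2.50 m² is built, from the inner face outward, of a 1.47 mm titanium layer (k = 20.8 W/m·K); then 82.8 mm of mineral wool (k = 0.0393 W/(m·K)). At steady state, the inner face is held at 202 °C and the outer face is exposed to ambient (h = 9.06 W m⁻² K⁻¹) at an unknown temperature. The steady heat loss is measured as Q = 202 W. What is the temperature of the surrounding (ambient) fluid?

Sum the resistances:
  R_titanium = L/(kA) = 0.00147/(20.8·2.50) = 2.827×10^-5 K/W
  R_mineral wool = L/(kA) = 0.0828/(0.0393·2.50) = 0.8427 K/W
  R_conv,out = 1/(hA) = 1/(9.06·2.50) = 0.04415 K/W
ΣR = 0.8869 K/W
ΔT = Q·ΣR = 202 × 0.8869 = 179.2 K
Heat flows outward, so T_out = T_in − ΔT = 202 − 179.2 = 22.8 °C

T_out = 22.8 °C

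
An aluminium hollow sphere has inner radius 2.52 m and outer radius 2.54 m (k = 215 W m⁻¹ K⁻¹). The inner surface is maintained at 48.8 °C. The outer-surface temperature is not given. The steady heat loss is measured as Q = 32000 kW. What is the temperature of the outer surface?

T_out = 11.8 °C

Sum the resistances:
  R_aluminium = (1/2.52 − 1/2.54)/(4πk) = 0.003125/(4π·215) = 1.157×10^-6 K/W
ΣR = 1.157×10^-6 K/W
ΔT = Q·ΣR = 3.20×10^7 × 1.157×10^-6 = 37.02 K
Heat flows outward, so T_out = T_in − ΔT = 48.8 − 37.02 = 11.8 °C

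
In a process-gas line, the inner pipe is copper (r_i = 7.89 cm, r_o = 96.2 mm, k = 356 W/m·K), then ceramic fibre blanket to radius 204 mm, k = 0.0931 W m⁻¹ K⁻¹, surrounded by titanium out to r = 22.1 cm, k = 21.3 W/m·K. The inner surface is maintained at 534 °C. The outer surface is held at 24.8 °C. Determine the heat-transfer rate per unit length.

Q' = 396 W/m

Resistance network (inner→outer):
  R'_copper = ln(0.0962/0.0789)/(2πk) = 0.1982/(2π·356) = 8.863×10^-5 m·K/W
  R'_ceramic fibre blanket = ln(0.204/0.0962)/(2πk) = 0.7517/(2π·0.0931) = 1.285 m·K/W
  R'_titanium = ln(0.221/0.204)/(2πk) = 0.08004/(2π·21.3) = 5.981×10^-4 m·K/W
ΣR = 8.863×10^-5 + 1.285 + 5.981×10^-4 = 1.286 m·K/W
Q' = ΔT/ΣR = (534 °C − 24.8 °C)/1.286 = 396 W/m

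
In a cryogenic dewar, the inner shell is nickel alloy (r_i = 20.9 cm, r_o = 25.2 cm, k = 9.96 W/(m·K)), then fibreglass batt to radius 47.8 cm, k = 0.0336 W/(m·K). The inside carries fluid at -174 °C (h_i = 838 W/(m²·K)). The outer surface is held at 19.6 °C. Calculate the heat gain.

Resistance network (inner→outer):
  R_conv,in = 1/(4πr²h) = 1/(4π·0.209²·838) = 0.002174 K/W
  R_nickel alloy = (1/0.209 − 1/0.252)/(4πk) = 0.8164/(4π·9.96) = 0.006523 K/W
  R_fibreglass batt = (1/0.252 − 1/0.478)/(4πk) = 1.876/(4π·0.0336) = 4.444 K/W
ΣR = 0.002174 + 0.006523 + 4.444 = 4.453 K/W
Q = ΔT/ΣR = (-174 °C − 19.6 °C)/4.453 = -43.5 W
(Negative Q ⇒ heat flows inward; heat gain = 43.5 W.)

Q = 43.5 W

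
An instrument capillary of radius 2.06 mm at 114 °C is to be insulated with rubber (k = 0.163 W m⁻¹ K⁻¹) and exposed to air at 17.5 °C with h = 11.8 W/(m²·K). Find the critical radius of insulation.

For a cylinder, r_cr = k_ins/h = 0.163/11.8 = 0.0138 m = 1.38 cm

r_cr = 1.38 cm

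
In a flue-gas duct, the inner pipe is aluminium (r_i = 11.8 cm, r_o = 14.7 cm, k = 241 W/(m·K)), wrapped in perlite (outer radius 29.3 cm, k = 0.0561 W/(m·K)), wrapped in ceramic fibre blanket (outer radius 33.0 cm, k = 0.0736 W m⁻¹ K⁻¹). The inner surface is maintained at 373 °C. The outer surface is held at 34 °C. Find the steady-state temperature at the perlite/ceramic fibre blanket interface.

T = 73.4 °C

Resistance network (inner→outer):
  R'_aluminium = ln(0.147/0.118)/(2πk) = 0.2197/(2π·241) = 1.451×10^-4 m·K/W
  R'_perlite = ln(0.293/0.147)/(2πk) = 0.6897/(2π·0.0561) = 1.957 m·K/W
  R'_ceramic fibre blanket = ln(0.330/0.293)/(2πk) = 0.1189/(2π·0.0736) = 0.2572 m·K/W
ΣR = 1.451×10^-4 + 1.957 + 0.2572 = 2.214 m·K/W
Q' = ΔT/ΣR = (373 °C − 34 °C)/2.214 = 153.1 W/m
From the inner boundary to the perlite/ceramic fibre blanket interface, ΣR_partial = 1.957 m·K/W.
T_interface = T_in − Q'·ΣR_partial = 373 °C − (153.1)(1.957) = 73.4 °C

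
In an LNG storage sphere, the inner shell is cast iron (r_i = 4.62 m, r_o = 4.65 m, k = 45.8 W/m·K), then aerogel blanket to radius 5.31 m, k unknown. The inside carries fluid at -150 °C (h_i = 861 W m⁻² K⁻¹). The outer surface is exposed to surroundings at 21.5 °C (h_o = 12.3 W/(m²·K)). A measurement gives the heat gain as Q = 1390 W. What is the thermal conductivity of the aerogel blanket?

k = 0.0173 W/m·K

ΣR = ΔT/Q = |-150 − 21.5|/1390 = 0.1234 K/W
Known resistances:
  R_conv,in = 1/(4πr²h) = 1/(4π·4.62²·861) = 4.330×10^-6 K/W
  R_cast iron = (1/4.62 − 1/4.65)/(4πk) = 0.001396/(4π·45.8) = 2.426×10^-6 K/W
  R_conv,out = 1/(4πr²h) = 1/(4π·5.31²·12.3) = 2.295×10^-4 K/W
R_aerogel blanket = ΣR − ΣR_known = 0.1234 − 2.363×10^-4 = 0.1232 K/W
(1/r₁−1/r₂)/(4πk) = 0.1232 ⇒ k = 0.02673/(4π·0.1232) = 0.0173 W/m·K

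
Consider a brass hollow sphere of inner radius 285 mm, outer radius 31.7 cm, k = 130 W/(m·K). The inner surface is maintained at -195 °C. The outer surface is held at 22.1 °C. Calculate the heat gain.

Q = 4πk·ΔT/(1/r₁ − 1/r₂) = 4π × 130 × 217.1 / (1/0.285 − 1/0.317) = 1.00×10^6 W

Q = 1000 kW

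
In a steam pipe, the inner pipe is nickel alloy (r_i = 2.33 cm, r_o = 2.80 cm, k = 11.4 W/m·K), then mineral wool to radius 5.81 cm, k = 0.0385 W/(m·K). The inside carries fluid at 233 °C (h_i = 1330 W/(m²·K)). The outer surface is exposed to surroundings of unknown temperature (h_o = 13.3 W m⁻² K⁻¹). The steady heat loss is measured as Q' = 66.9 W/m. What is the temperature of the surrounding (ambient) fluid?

T_out = 16.8 °C

Sum the resistances:
  R'_conv,in = 1/(2πr h) = 1/(2π·0.0233·1330) = 0.005136 m·K/W
  R'_nickel alloy = ln(0.0280/0.0233)/(2πk) = 0.1838/(2π·11.4) = 0.002565 m·K/W
  R'_mineral wool = ln(0.0581/0.0280)/(2πk) = 0.7300/(2π·0.0385) = 3.018 m·K/W
  R'_conv,out = 1/(2πr h) = 1/(2π·0.0581·13.3) = 0.2060 m·K/W
ΣR = 3.231 m·K/W
ΔT = Q'·ΣR = 66.9 × 3.231 = 216.2 K
Heat flows outward, so T_out = T_in − ΔT = 233 − 216.2 = 16.8 °C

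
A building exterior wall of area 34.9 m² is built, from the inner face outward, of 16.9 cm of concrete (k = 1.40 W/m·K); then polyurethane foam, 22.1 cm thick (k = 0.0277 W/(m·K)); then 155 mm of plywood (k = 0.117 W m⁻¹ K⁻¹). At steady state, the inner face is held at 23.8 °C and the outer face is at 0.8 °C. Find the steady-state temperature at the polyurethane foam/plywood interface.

T = 4.03 °C

Resistance network (inner→outer):
  R_concrete = L/(kA) = 0.169/(1.40·34.9) = 0.003459 K/W
  R_polyurethane foam = L/(kA) = 0.221/(0.0277·34.9) = 0.2286 K/W
  R_plywood = L/(kA) = 0.155/(0.117·34.9) = 0.03796 K/W
ΣR = 0.003459 + 0.2286 + 0.03796 = 0.2700 K/W
Q = ΔT/ΣR = (23.8 °C − 0.8 °C)/0.2700 = 85.19 W
From the inner boundary to the polyurethane foam/plywood interface, ΣR_partial = 0.2321 K/W.
T_interface = T_in − Q·ΣR_partial = 23.8 °C − (85.19)(0.2321) = 4.03 °C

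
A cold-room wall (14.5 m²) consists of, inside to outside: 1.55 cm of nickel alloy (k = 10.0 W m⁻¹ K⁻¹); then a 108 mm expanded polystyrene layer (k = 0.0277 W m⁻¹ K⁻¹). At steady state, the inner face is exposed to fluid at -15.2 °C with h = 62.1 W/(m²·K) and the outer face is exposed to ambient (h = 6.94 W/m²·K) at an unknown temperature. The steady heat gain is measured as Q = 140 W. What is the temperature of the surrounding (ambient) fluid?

T_out = 24.0 °C

Sum the resistances:
  R_conv,in = 1/(hA) = 1/(62.1·14.5) = 0.001111 K/W
  R_nickel alloy = L/(kA) = 0.0155/(10.0·14.5) = 1.069×10^-4 K/W
  R_expanded polystyrene = L/(kA) = 0.108/(0.0277·14.5) = 0.2689 K/W
  R_conv,out = 1/(hA) = 1/(6.94·14.5) = 0.009937 K/W
ΣR = 0.2800 K/W
ΔT = Q·ΣR = 140 × 0.2800 = 39.20 K
Heat flows inward, so T_out = T_in + ΔT = -15.2 + 39.20 = 24.0 °C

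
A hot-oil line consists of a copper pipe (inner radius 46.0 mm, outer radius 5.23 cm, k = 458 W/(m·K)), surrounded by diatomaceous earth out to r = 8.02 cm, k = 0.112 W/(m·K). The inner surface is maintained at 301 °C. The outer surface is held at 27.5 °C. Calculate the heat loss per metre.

Q' = 450 W/m

Resistance network (inner→outer):
  R'_copper = ln(0.0523/0.0460)/(2πk) = 0.1284/(2π·458) = 4.460×10^-5 m·K/W
  R'_diatomaceous earth = ln(0.0802/0.0523)/(2πk) = 0.4275/(2π·0.112) = 0.6075 m·K/W
ΣR = 4.460×10^-5 + 0.6075 = 0.6075 m·K/W
Q' = ΔT/ΣR = (301 °C − 27.5 °C)/0.6075 = 450 W/m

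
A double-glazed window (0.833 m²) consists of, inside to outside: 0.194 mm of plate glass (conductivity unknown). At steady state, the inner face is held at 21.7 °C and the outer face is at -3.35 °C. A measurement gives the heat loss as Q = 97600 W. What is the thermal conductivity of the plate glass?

ΣR = ΔT/Q = |21.7 − -3.35|/97600 = 2.567×10^-4 K/W
L/(kA) = 2.567×10^-4 ⇒ k = 1.94×10^-4/(2.567×10^-4·0.833) = 0.907 W/m·K

k = 0.907 W/m·K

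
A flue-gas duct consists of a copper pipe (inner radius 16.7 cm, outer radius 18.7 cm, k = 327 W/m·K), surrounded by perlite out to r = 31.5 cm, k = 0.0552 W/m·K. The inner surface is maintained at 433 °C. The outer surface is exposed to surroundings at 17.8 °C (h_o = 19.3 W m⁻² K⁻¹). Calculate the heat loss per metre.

Resistance network (inner→outer):
  R'_copper = ln(0.187/0.167)/(2πk) = 0.1131/(2π·327) = 5.505×10^-5 m·K/W
  R'_perlite = ln(0.315/0.187)/(2πk) = 0.5215/(2π·0.0552) = 1.504 m·K/W
  R'_conv,out = 1/(2πr h) = 1/(2π·0.315·19.3) = 0.02618 m·K/W
ΣR = 5.505×10^-5 + 1.504 + 0.02618 = 1.530 m·K/W
Q' = ΔT/ΣR = (433 °C − 17.8 °C)/1.530 = 271 W/m

Q' = 271 W/m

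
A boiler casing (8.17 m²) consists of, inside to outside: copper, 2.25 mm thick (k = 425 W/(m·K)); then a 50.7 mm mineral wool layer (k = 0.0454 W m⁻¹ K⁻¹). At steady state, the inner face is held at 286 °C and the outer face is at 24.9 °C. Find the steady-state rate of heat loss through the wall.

Resistance network (inner→outer):
  R_copper = L/(kA) = 0.00225/(425·8.17) = 6.480×10^-7 K/W
  R_mineral wool = L/(kA) = 0.0507/(0.0454·8.17) = 0.1367 K/W
ΣR = 6.480×10^-7 + 0.1367 = 0.1367 K/W
Q = ΔT/ΣR = (286 °C − 24.9 °C)/0.1367 = 1910 W

Q = 1910 W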